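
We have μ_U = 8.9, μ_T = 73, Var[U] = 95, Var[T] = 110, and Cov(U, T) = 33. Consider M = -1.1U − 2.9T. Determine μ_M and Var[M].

μ_M = (-1.1)·μ_U + (-2.9)·μ_T = (-1.1)·8.9 + (-2.9)·73 = -221.49.
Var[M] = a²·Var[U] + b²·Var[T] + 2ab·Cov(U, T) with a = -1.1, b = -2.9.
= (-1.1)²·95 + (-2.9)²·110 + 2·(-1.1)·(-2.9)·33
= 114.95 + 925.1 + 210.54 = 1250.59.

μ_M = -221.49, Var[M] = 1250.59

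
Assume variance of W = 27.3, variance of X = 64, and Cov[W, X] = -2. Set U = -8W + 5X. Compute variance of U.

variance of U = 3507.2

variance of U = a²·variance of W + b²·variance of X + 2ab·Cov[W, X] with a = -8, b = 5.
= (-8)²·27.3 + 5²·64 + 2·(-8)·5·(-2)
= 1747.2 + 1600 + 160 = 3507.2.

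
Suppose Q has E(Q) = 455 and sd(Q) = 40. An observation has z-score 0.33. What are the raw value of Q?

Q = E(Q) + z·sd(Q) = 455 + 0.33·40 = 468.2.

Q = 468.2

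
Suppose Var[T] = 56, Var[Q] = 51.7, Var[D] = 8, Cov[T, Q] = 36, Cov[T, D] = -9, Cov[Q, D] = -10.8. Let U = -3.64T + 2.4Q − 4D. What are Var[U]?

Var[U] = 484.0576

Var[U] = a²·Var[T] + b²·Var[Q] + c²·Var[D] + 2ab·Cov[T, Q] + 2ac·Cov[T, D] + 2bc·Cov[Q, D], with a = -3.64, b = 2.4, c = -4.
= 741.9776 + 297.792 + 128 + (-628.992) + (-262.08) + 207.36
= 484.0576.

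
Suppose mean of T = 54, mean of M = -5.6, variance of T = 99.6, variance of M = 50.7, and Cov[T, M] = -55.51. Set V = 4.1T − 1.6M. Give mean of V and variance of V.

mean of V = 230.36, variance of V = 2532.3592

mean of V = 4.1·mean of T + (-1.6)·mean of M = 4.1·54 + (-1.6)·(-5.6) = 230.36.
variance of V = a²·variance of T + b²·variance of M + 2ab·Cov[T, M] with a = 4.1, b = -1.6.
= 4.1²·99.6 + (-1.6)²·50.7 + 2·4.1·(-1.6)·(-55.51)
= 1674.276 + 129.792 + 728.2912 = 2532.3592.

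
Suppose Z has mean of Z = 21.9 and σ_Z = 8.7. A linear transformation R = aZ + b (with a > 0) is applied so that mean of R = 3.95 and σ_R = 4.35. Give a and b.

σ_R = a·σ_Z (a > 0), so a = 4.35/8.7 = 0.5.
mean of R = a·mean of Z + b, so b = 3.95 − 0.5·21.9 = -7.

a = 0.5, b = -7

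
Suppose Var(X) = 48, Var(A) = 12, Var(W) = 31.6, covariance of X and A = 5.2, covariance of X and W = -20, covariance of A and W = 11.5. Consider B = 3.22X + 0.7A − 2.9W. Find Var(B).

Var(B) = 1119.5908

Var(B) = a²·Var(X) + b²·Var(A) + c²·Var(W) + 2ab·covariance of X and A + 2ac·covariance of X and W + 2bc·covariance of A and W, with a = 3.22, b = 0.7, c = -2.9.
= 497.6832 + 5.88 + 265.756 + 23.4416 + 373.52 + (-46.69)
= 1119.5908.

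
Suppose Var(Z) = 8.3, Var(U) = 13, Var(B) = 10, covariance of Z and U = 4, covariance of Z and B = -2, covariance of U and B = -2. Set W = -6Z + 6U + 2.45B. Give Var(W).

Var(W) = a²·Var(Z) + b²·Var(U) + c²·Var(B) + 2ab·covariance of Z and U + 2ac·covariance of Z and B + 2bc·covariance of U and B, with a = -6, b = 6, c = 2.45.
= 298.8 + 468 + 60.025 + (-288) + 58.8 + (-58.8)
= 538.825.

Var(W) = 538.825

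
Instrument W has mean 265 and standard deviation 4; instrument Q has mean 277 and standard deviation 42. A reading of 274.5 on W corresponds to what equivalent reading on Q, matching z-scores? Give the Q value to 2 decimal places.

z = (274.5 − 265)/4 = 2.375.
Q = 277 + z·42 = 277 + (274.5 − 265)·42/4 = 376.75.

Q = 376.75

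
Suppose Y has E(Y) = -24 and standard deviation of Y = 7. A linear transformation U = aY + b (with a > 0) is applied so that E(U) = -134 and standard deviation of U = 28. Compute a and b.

a = 4, b = -38

standard deviation of U = a·standard deviation of Y (a > 0), so a = 28/7 = 4.
E(U) = a·E(Y) + b, so b = -134 − 4·(-24) = -38.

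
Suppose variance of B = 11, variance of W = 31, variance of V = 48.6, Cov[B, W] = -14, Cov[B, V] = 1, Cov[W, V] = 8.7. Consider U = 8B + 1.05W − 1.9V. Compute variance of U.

variance of U = a²·variance of B + b²·variance of W + c²·variance of V + 2ab·Cov[B, W] + 2ac·Cov[B, V] + 2bc·Cov[W, V], with a = 8, b = 1.05, c = -1.9.
= 704 + 34.1775 + 175.446 + (-235.2) + (-30.4) + (-34.713)
= 613.3105.

variance of U = 613.3105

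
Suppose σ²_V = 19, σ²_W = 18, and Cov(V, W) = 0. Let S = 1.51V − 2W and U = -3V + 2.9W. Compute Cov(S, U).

By bilinearity, Cov(S, U) = ac·σ²_V + bd·σ²_W + (ad+bc)·Cov(V, W), with a=1.51, b=-2, c=-3, d=2.9.
ac·σ²_V = 1.51·(-3)·19 = -86.07
bd·σ²_W = (-2)·2.9·18 = -104.4
(ad+bc)·Cov(V, W) = (10.379)·0 = 0
Cov(S, U) = -86.07 + (-104.4) + 0 = -190.47.

Cov(S, U) = -190.47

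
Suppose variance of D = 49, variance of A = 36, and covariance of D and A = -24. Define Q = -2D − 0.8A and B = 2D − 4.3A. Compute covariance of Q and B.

covariance of Q and B = -240.16

By bilinearity, covariance of Q and B = ac·variance of D + bd·variance of A + (ad+bc)·covariance of D and A, with a=-2, b=-0.8, c=2, d=-4.3.
ac·variance of D = (-2)·2·49 = -196
bd·variance of A = (-0.8)·(-4.3)·36 = 123.84
(ad+bc)·covariance of D and A = (7)·(-24) = -168
covariance of Q and B = -196 + 123.84 + (-168) = -240.16.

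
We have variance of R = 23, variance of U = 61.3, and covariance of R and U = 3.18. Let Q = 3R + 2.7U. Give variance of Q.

variance of Q = 705.393

variance of Q = a²·variance of R + b²·variance of U + 2ab·covariance of R and U with a = 3, b = 2.7.
= 3²·23 + 2.7²·61.3 + 2·3·2.7·3.18
= 207 + 446.877 + 51.516 = 705.393.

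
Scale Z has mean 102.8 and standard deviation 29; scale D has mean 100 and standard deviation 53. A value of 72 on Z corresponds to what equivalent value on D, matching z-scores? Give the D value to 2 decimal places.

z = (72 − 102.8)/29 ≈ -1.0621.
D = 100 + z·53 = 100 + (72 − 102.8)·53/29 ≈ 43.71.

D = 43.71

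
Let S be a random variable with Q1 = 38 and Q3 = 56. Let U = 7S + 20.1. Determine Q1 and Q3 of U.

a = 7 > 0: Q1(U) = a·Q1(S)+b = 286.1, Q3(U) = a·Q3(S)+b = 412.1.

Q1(U) = 286.1, Q3(U) = 412.1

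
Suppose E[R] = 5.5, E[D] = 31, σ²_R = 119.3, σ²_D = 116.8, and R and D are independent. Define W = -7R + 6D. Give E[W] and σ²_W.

E[W] = 147.5, σ²_W = 10050.5

E[W] = (-7)·E[R] + 6·E[D] = (-7)·5.5 + 6·31 = 147.5.
σ²_W = a²·σ²_R + b²·σ²_D + 2ab·Cov(R, D) with a = -7, b = 6.
Independence gives Cov(R, D) = 0.
= (-7)²·119.3 + 6²·116.8 + 2·(-7)·6·0
= 5845.7 + 4204.8 + 0 = 10050.5.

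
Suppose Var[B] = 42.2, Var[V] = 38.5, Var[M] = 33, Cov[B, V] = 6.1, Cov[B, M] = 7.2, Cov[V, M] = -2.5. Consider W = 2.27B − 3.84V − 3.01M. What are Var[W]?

Var[W] = 821.61344

Var[W] = a²·Var[B] + b²·Var[V] + c²·Var[M] + 2ab·Cov[B, V] + 2ac·Cov[B, M] + 2bc·Cov[V, M], with a = 2.27, b = -3.84, c = -3.01.
= 217.45238 + 567.7056 + 298.9833 + (-106.34496) + (-98.39088) + (-57.792)
= 821.61344.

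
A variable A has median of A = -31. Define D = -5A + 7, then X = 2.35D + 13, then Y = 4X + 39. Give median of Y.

median of Y = 1613.8

median of D = (-5)·(-31) + 7 = 162.
median of X = 2.35·162 + 13 = 393.7.
median of Y = 4·393.7 + 39 = 1613.8.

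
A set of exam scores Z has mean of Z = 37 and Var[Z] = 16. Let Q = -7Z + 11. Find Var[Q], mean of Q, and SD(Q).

Q = -7Z + 11 is linear with a = -7, b = 11.
Var[Q] = a²·Var[Z] = (-7)²·16 = 784 (the additive constant 11 does not affect variance).
mean of Q = a·mean of Z + b = (-7)·37 + 11 = -248.
SD(Z) = √16 = 4.
SD(Q) = |a|·SD(Z) = |-7|·4 = 28.

Var[Q] = 784, mean of Q = -248, SD(Q) = 28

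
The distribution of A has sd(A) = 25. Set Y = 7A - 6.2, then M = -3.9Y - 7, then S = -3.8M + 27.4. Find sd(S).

sd(Y) = |7|·25 = 175.
sd(M) = |-3.9|·175 = 682.5.
sd(S) = |-3.8|·682.5 = 2593.5.

sd(S) = 2593.5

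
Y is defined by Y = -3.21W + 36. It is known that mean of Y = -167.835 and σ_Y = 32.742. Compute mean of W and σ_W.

From Y = -3.21W + 36: mean of Y = a·mean of W + b, so mean of W = (mean of Y − b)/a = (-167.835 − 36)/(-3.21) = 63.5.
σ_Y = |a|·σ_W, so σ_W = 32.742/|-3.21| = 10.2.

mean of W = 63.5, σ_W = 10.2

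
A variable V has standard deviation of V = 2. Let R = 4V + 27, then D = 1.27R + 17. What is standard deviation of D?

standard deviation of R = |4|·2 = 8.
standard deviation of D = |1.27|·8 = 10.16.

standard deviation of D = 10.16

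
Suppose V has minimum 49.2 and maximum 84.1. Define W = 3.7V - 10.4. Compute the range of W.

Range(W) = 129.13

Range of V = 84.1 − 49.2 = 34.9.
Range(W) = |a|·Range(V) = |3.7|·34.9 = 129.13.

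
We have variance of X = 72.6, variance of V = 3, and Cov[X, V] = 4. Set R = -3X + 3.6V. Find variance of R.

variance of R = 605.88

variance of R = a²·variance of X + b²·variance of V + 2ab·Cov[X, V] with a = -3, b = 3.6.
= (-3)²·72.6 + 3.6²·3 + 2·(-3)·3.6·4
= 653.4 + 38.88 + (-86.4) = 605.88.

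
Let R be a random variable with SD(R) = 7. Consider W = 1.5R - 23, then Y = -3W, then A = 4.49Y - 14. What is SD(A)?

SD(W) = |1.5|·7 = 10.5.
SD(Y) = |-3|·10.5 = 31.5.
SD(A) = |4.49|·31.5 = 141.435.

SD(A) = 141.435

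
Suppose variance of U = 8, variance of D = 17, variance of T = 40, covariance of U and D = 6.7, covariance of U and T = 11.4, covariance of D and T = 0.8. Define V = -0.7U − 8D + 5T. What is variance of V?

variance of V = a²·variance of U + b²·variance of D + c²·variance of T + 2ab·covariance of U and D + 2ac·covariance of U and T + 2bc·covariance of D and T, with a = -0.7, b = -8, c = 5.
= 3.92 + 1088 + 1000 + 75.04 + (-79.8) + (-64)
= 2023.16.

variance of V = 2023.16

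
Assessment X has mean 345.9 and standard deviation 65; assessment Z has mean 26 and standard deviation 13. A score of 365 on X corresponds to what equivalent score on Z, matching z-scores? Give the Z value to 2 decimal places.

Z = 29.82

z = (365 − 345.9)/65 ≈ 0.2938.
Z = 26 + z·13 = 26 + (365 − 345.9)·13/65 = 29.82.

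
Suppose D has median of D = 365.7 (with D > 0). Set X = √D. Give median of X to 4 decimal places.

√D is monotone on this domain, so median of X = √(365.7) ≈ 19.1233.

median of X = 19.1233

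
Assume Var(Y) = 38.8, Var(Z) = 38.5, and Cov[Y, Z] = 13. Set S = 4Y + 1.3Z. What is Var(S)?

Var(S) = 821.065

Var(S) = a²·Var(Y) + b²·Var(Z) + 2ab·Cov[Y, Z] with a = 4, b = 1.3.
= 4²·38.8 + 1.3²·38.5 + 2·4·1.3·13
= 620.8 + 65.065 + 135.2 = 821.065.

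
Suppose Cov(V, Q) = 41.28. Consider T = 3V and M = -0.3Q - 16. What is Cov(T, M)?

Cov(T, M) = a·c·Cov(V, Q) = 3·(-0.3)·41.28 = -37.152. Additive constants drop out.

Cov(T, M) = -37.152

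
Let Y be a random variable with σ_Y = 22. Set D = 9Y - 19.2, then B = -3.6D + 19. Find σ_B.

σ_B = 712.8

σ_D = |9|·22 = 198.
σ_B = |-3.6|·198 = 712.8.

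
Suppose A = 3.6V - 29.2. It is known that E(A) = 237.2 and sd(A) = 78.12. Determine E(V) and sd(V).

From A = 3.6V - 29.2: E(A) = a·E(V) + b, so E(V) = (E(A) − b)/a = (237.2 − (-29.2))/3.6 = 74.
sd(A) = |a|·sd(V), so sd(V) = 78.12/|3.6| = 21.7.

E(V) = 74, sd(V) = 21.7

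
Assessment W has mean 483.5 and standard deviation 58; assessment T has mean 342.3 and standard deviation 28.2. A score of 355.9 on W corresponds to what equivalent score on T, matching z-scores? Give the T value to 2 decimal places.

z = (355.9 − 483.5)/58 = -2.2.
T = 342.3 + z·28.2 = 342.3 + (355.9 − 483.5)·28.2/58 = 280.26.

T = 280.26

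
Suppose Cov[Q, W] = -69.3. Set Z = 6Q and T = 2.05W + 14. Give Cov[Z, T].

Cov[Z, T] = -852.39

Cov[Z, T] = a·c·Cov[Q, W] = 6·2.05·(-69.3) = -852.39. Additive constants drop out.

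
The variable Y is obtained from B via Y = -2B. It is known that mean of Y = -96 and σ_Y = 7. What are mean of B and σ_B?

mean of B = 48, σ_B = 3.5

From Y = -2B: mean of Y = a·mean of B + b, so mean of B = (mean of Y − b)/a = (-96 − 0)/(-2) = 48.
σ_Y = |a|·σ_B, so σ_B = 7/|-2| = 3.5.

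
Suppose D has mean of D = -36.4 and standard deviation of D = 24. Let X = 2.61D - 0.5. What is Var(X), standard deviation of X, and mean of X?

X = 2.61D - 0.5 is linear with a = 2.61, b = -0.5.
Var(D) = 24² = 576.
Var(X) = a²·Var(D) = 2.61²·576 = 3923.7696 (the additive constant -0.5 does not affect variance).
standard deviation of X = |a|·standard deviation of D = |2.61|·24 = 62.64.
mean of X = a·mean of D + b = 2.61·(-36.4) + (-0.5) = -95.504.

Var(X) = 3923.7696, standard deviation of X = 62.64, mean of X = -95.504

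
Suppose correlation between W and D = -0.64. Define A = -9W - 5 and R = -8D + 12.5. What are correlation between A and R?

correlation between A and R = -0.64

Linear rescalings preserve correlation up to sign; here the slopes -9 and -8 have the same sign, so correlation between A and R = correlation between W and D = -0.64.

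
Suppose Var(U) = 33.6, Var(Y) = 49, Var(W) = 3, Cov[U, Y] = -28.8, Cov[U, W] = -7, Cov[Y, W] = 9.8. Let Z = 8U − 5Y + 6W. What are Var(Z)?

Var(Z) = a²·Var(U) + b²·Var(Y) + c²·Var(W) + 2ab·Cov[U, Y] + 2ac·Cov[U, W] + 2bc·Cov[Y, W], with a = 8, b = -5, c = 6.
= 2150.4 + 1225 + 108 + 2304 + (-672) + (-588)
= 4527.4.

Var(Z) = 4527.4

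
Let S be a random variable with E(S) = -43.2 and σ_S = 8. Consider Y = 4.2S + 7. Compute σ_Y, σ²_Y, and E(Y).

Y = 4.2S + 7 is linear with a = 4.2, b = 7.
σ_Y = |a|·σ_S = |4.2|·8 = 33.6.
σ²_S = 8² = 64.
σ²_Y = a²·σ²_S = 4.2²·64 = 1128.96 (the additive constant 7 does not affect variance).
E(Y) = a·E(S) + b = 4.2·(-43.2) + 7 = -174.44.

σ_Y = 33.6, σ²_Y = 1128.96, E(Y) = -174.44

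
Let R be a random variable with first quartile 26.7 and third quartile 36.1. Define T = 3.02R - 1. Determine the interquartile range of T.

IQR of R = Q3 − Q1 = 36.1 − 26.7 = 9.4.
Under T = aR + b, IQR(T) = |a|·IQR(R) = |3.02|·9.4 = 28.388 (shifts cancel; spread scales by |a|).

IQR(T) = 28.388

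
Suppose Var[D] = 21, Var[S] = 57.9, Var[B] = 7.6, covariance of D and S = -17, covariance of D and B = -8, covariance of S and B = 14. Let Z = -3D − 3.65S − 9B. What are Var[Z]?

Var[Z] = 1691.47275

Var[Z] = a²·Var[D] + b²·Var[S] + c²·Var[B] + 2ab·covariance of D and S + 2ac·covariance of D and B + 2bc·covariance of S and B, with a = -3, b = -3.65, c = -9.
= 189 + 771.37275 + 615.6 + (-372.3) + (-432) + 919.8
= 1691.47275.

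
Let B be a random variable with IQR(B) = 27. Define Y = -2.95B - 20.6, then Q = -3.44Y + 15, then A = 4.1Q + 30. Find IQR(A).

IQR(A) = 1123.3836

IQR(Y) = |-2.95|·27 = 79.65.
IQR(Q) = |-3.44|·79.65 = 273.996.
IQR(A) = |4.1|·273.996 = 1123.3836.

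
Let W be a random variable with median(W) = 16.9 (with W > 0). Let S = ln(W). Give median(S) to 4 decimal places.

median(S) = 2.8273

ln(W) is monotone on this domain, so median(S) = ln(16.9) ≈ 2.8273.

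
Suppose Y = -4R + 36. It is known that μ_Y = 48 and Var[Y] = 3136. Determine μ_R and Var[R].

From Y = -4R + 36: μ_Y = a·μ_R + b, so μ_R = (μ_Y − b)/a = (48 − 36)/(-4) = -3.
Var[Y] = a²·Var[R], so Var[R] = 3136/(-4)² = 196.

μ_R = -3, Var[R] = 196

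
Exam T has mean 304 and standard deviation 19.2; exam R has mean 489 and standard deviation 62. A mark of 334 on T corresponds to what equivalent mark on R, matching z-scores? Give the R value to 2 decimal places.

z = (334 − 304)/19.2 = 1.5625.
R = 489 + z·62 = 489 + (334 − 304)·62/19.2 ≈ 585.88.

R = 585.88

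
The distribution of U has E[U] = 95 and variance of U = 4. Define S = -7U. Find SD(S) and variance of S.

S = -7U is linear with a = -7, b = 0.
SD(U) = √4 = 2.
SD(S) = |a|·SD(U) = |-7|·2 = 14.
variance of S = a²·variance of U = (-7)²·4 = 196.

SD(S) = 14, variance of S = 196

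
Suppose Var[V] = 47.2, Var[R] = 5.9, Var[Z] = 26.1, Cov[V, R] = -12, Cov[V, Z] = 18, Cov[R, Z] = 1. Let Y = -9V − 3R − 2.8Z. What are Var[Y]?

Var[Y] = 4356.924

Var[Y] = a²·Var[V] + b²·Var[R] + c²·Var[Z] + 2ab·Cov[V, R] + 2ac·Cov[V, Z] + 2bc·Cov[R, Z], with a = -9, b = -3, c = -2.8.
= 3823.2 + 53.1 + 204.624 + (-648) + 907.2 + 16.8
= 4356.924.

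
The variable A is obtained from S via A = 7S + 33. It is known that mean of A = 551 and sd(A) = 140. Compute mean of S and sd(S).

mean of S = 74, sd(S) = 20

From A = 7S + 33: mean of A = a·mean of S + b, so mean of S = (mean of A − b)/a = (551 − 33)/7 = 74.
sd(A) = |a|·sd(S), so sd(S) = 140/|7| = 20.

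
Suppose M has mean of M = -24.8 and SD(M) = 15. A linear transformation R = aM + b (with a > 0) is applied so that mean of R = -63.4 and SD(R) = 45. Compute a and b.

a = 3, b = 11

SD(R) = a·SD(M) (a > 0), so a = 45/15 = 3.
mean of R = a·mean of M + b, so b = -63.4 − 3·(-24.8) = 11.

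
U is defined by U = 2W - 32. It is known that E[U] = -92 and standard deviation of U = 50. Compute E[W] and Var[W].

From U = 2W - 32: E[U] = a·E[W] + b, so E[W] = (E[U] − b)/a = (-92 − (-32))/2 = -30.
Var[U] = 50² = 2500.
Var[U] = a²·Var[W], so Var[W] = 2500/2² = 625.

E[W] = -30, Var[W] = 625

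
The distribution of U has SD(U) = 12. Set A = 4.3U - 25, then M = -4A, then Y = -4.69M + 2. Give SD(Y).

SD(A) = |4.3|·12 = 51.6.
SD(M) = |-4|·51.6 = 206.4.
SD(Y) = |-4.69|·206.4 = 968.016.

SD(Y) = 968.016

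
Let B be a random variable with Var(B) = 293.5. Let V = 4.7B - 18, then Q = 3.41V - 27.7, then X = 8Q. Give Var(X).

Var(V) = 4.7²·293.5 = 6483.415.
Var(Q) = 3.41²·6483.415 = 75389.7979615.
Var(X) = 8²·75389.7979615 = 4824947.069536.

Var(X) = 4824947.069536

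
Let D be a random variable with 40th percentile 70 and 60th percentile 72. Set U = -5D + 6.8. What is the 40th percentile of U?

Since a = -5 < 0 the transformation is decreasing, reversing order: the 40th percentile of U corresponds to the 60th percentile of D.
So P_{40}(U) = a·P_{60}(D) + b = (-5)·72 + 6.8 = -353.2.

40th percentile of U = -353.2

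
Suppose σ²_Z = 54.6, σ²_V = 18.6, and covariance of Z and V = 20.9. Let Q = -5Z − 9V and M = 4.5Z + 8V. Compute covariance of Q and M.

By bilinearity, covariance of Q and M = ac·σ²_Z + bd·σ²_V + (ad+bc)·covariance of Z and V, with a=-5, b=-9, c=4.5, d=8.
ac·σ²_Z = (-5)·4.5·54.6 = -1228.5
bd·σ²_V = (-9)·8·18.6 = -1339.2
(ad+bc)·covariance of Z and V = (-80.5)·20.9 = -1682.45
covariance of Q and M = -1228.5 + (-1339.2) + (-1682.45) = -4250.15.

covariance of Q and M = -4250.15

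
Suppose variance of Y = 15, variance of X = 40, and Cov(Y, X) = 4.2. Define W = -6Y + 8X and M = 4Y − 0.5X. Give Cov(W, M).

By bilinearity, Cov(W, M) = ac·variance of Y + bd·variance of X + (ad+bc)·Cov(Y, X), with a=-6, b=8, c=4, d=-0.5.
ac·variance of Y = (-6)·4·15 = -360
bd·variance of X = 8·(-0.5)·40 = -160
(ad+bc)·Cov(Y, X) = (35)·4.2 = 147
Cov(W, M) = -360 + (-160) + 147 = -373.

Cov(W, M) = -373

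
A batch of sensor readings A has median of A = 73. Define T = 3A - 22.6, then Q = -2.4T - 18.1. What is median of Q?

median of Q = -489.46

median of T = 3·73 + (-22.6) = 196.4.
median of Q = (-2.4)·196.4 + (-18.1) = -489.46.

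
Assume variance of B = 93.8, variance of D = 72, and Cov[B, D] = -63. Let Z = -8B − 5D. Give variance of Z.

variance of Z = 2763.2

variance of Z = a²·variance of B + b²·variance of D + 2ab·Cov[B, D] with a = -8, b = -5.
= (-8)²·93.8 + (-5)²·72 + 2·(-8)·(-5)·(-63)
= 6003.2 + 1800 + (-5040) = 2763.2.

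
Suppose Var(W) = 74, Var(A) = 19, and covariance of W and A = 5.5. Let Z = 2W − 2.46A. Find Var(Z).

Var(Z) = 356.8604

Var(Z) = a²·Var(W) + b²·Var(A) + 2ab·covariance of W and A with a = 2, b = -2.46.
= 2²·74 + (-2.46)²·19 + 2·2·(-2.46)·5.5
= 296 + 114.9804 + (-54.12) = 356.8604.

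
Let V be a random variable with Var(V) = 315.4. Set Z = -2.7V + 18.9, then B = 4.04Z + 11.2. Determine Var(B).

Var(Z) = (-2.7)²·315.4 = 2299.266.
Var(B) = 4.04²·2299.266 = 37527.6999456.

Var(B) = 37527.6999456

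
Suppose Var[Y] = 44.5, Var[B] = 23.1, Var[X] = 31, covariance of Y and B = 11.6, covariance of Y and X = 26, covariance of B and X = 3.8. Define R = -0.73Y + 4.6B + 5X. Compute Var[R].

Var[R] = a²·Var[Y] + b²·Var[B] + c²·Var[X] + 2ab·covariance of Y and B + 2ac·covariance of Y and X + 2bc·covariance of B and X, with a = -0.73, b = 4.6, c = 5.
= 23.71405 + 488.796 + 775 + (-77.9056) + (-189.8) + 174.8
= 1194.60445.

Var[R] = 1194.60445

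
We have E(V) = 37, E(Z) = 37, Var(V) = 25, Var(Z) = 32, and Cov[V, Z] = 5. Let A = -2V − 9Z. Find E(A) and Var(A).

E(A) = (-2)·E(V) + (-9)·E(Z) = (-2)·37 + (-9)·37 = -407.
Var(A) = a²·Var(V) + b²·Var(Z) + 2ab·Cov[V, Z] with a = -2, b = -9.
= (-2)²·25 + (-9)²·32 + 2·(-2)·(-9)·5
= 100 + 2592 + 180 = 2872.

E(A) = -407, Var(A) = 2872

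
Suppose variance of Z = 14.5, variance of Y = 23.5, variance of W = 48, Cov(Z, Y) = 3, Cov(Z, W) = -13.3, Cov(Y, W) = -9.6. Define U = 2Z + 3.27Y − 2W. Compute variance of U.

variance of U = 772.49115

variance of U = a²·variance of Z + b²·variance of Y + c²·variance of W + 2ab·Cov(Z, Y) + 2ac·Cov(Z, W) + 2bc·Cov(Y, W), with a = 2, b = 3.27, c = -2.
= 58 + 251.28315 + 192 + 39.24 + 106.4 + 125.568
= 772.49115.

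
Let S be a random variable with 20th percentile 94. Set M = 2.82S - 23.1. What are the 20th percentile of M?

20th percentile of M = 241.98

Since a = 2.82 > 0 the transformation is increasing, so the 20th percentile of M = a·(P_{20} of S) + b = 2.82·94 + (-23.1) = 241.98.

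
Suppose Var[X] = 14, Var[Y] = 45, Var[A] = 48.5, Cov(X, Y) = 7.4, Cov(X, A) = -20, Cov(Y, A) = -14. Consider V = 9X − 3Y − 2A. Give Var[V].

Var[V] = 1885.4

Var[V] = a²·Var[X] + b²·Var[Y] + c²·Var[A] + 2ab·Cov(X, Y) + 2ac·Cov(X, A) + 2bc·Cov(Y, A), with a = 9, b = -3, c = -2.
= 1134 + 405 + 194 + (-399.6) + 720 + (-168)
= 1885.4.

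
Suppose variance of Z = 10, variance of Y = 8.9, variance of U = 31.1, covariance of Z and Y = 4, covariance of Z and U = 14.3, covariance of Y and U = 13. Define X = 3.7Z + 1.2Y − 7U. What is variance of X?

variance of X = a²·variance of Z + b²·variance of Y + c²·variance of U + 2ab·covariance of Z and Y + 2ac·covariance of Z and U + 2bc·covariance of Y and U, with a = 3.7, b = 1.2, c = -7.
= 136.9 + 12.816 + 1523.9 + 35.52 + (-740.74) + (-218.4)
= 749.996.

variance of X = 749.996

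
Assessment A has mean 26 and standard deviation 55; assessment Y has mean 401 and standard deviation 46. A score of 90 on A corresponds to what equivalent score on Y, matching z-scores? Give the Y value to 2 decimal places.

z = (90 − 26)/55 ≈ 1.1636.
Y = 401 + z·46 = 401 + (90 − 26)·46/55 ≈ 454.53.

Y = 454.53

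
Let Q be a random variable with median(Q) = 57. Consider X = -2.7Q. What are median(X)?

A linear map preserves order up to sign, so median(X) = a·median(Q) + b = (-2.7)·57 = -153.9.

median(X) = -153.9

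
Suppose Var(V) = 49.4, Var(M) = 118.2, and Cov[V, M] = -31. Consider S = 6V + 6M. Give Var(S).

Var(S) = 3801.6

Var(S) = a²·Var(V) + b²·Var(M) + 2ab·Cov[V, M] with a = 6, b = 6.
= 6²·49.4 + 6²·118.2 + 2·6·6·(-31)
= 1778.4 + 4255.2 + (-2232) = 3801.6.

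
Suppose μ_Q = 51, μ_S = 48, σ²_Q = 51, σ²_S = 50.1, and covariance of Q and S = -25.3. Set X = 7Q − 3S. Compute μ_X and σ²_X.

μ_X = 7·μ_Q + (-3)·μ_S = 7·51 + (-3)·48 = 213.
σ²_X = a²·σ²_Q + b²·σ²_S + 2ab·covariance of Q and S with a = 7, b = -3.
= 7²·51 + (-3)²·50.1 + 2·7·(-3)·(-25.3)
= 2499 + 450.9 + 1062.6 = 4012.5.

μ_X = 213, σ²_X = 4012.5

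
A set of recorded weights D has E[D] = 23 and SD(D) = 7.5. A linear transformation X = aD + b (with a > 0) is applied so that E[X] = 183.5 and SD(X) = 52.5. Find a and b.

a = 7, b = 22.5

SD(X) = a·SD(D) (a > 0), so a = 52.5/7.5 = 7.
E[X] = a·E[D] + b, so b = 183.5 − 7·23 = 22.5.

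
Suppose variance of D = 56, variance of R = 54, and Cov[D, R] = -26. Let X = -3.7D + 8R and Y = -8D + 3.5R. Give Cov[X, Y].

Cov[X, Y] = 5170.3

By bilinearity, Cov[X, Y] = ac·variance of D + bd·variance of R + (ad+bc)·Cov[D, R], with a=-3.7, b=8, c=-8, d=3.5.
ac·variance of D = (-3.7)·(-8)·56 = 1657.6
bd·variance of R = 8·3.5·54 = 1512
(ad+bc)·Cov[D, R] = (-76.95)·(-26) = 2000.7
Cov[X, Y] = 1657.6 + 1512 + 2000.7 = 5170.3.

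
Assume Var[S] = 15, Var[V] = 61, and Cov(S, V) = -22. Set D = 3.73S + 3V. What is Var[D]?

Var[D] = a²·Var[S] + b²·Var[V] + 2ab·Cov(S, V) with a = 3.73, b = 3.
= 3.73²·15 + 3²·61 + 2·3.73·3·(-22)
= 208.6935 + 549 + (-492.36) = 265.3335.

Var[D] = 265.3335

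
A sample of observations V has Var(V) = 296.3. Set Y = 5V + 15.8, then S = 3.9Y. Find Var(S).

Var(Y) = 5²·296.3 = 7407.5.
Var(S) = 3.9²·7407.5 = 112668.075.

Var(S) = 112668.075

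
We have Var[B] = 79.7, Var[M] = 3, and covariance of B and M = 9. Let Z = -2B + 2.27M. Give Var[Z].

Var[Z] = a²·Var[B] + b²·Var[M] + 2ab·covariance of B and M with a = -2, b = 2.27.
= (-2)²·79.7 + 2.27²·3 + 2·(-2)·2.27·9
= 318.8 + 15.4587 + (-81.72) = 252.5387.

Var[Z] = 252.5387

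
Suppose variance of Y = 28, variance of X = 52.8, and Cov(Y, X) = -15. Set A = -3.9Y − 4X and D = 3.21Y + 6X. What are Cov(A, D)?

By bilinearity, Cov(A, D) = ac·variance of Y + bd·variance of X + (ad+bc)·Cov(Y, X), with a=-3.9, b=-4, c=3.21, d=6.
ac·variance of Y = (-3.9)·3.21·28 = -350.532
bd·variance of X = (-4)·6·52.8 = -1267.2
(ad+bc)·Cov(Y, X) = (-36.24)·(-15) = 543.6
Cov(A, D) = -350.532 + (-1267.2) + 543.6 = -1074.132.

Cov(A, D) = -1074.132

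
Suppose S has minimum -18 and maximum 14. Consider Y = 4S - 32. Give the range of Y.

Range of S = 14 − (-18) = 32.
Range(Y) = |a|·Range(S) = |4|·32 = 128.

Range(Y) = 128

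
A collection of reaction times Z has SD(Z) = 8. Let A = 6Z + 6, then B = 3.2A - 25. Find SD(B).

SD(A) = |6|·8 = 48.
SD(B) = |3.2|·48 = 153.6.

SD(B) = 153.6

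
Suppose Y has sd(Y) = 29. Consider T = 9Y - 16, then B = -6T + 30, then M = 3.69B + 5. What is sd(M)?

sd(T) = |9|·29 = 261.
sd(B) = |-6|·261 = 1566.
sd(M) = |3.69|·1566 = 5778.54.

sd(M) = 5778.54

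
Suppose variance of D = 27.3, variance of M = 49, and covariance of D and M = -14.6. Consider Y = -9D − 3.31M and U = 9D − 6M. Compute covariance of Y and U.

By bilinearity, covariance of Y and U = ac·variance of D + bd·variance of M + (ad+bc)·covariance of D and M, with a=-9, b=-3.31, c=9, d=-6.
ac·variance of D = (-9)·9·27.3 = -2211.3
bd·variance of M = (-3.31)·(-6)·49 = 973.14
(ad+bc)·covariance of D and M = (24.21)·(-14.6) = -353.466
covariance of Y and U = -2211.3 + 973.14 + (-353.466) = -1591.626.

covariance of Y and U = -1591.626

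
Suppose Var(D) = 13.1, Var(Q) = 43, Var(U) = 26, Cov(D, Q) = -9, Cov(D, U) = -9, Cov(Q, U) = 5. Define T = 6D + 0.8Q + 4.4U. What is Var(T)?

Var(T) = 476.08

Var(T) = a²·Var(D) + b²·Var(Q) + c²·Var(U) + 2ab·Cov(D, Q) + 2ac·Cov(D, U) + 2bc·Cov(Q, U), with a = 6, b = 0.8, c = 4.4.
= 471.6 + 27.52 + 503.36 + (-86.4) + (-475.2) + 35.2
= 476.08.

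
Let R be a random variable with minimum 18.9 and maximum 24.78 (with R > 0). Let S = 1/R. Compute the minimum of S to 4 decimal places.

1/R is decreasing on this domain, so min(S) comes from max(R) = 24.78: min(S) = 1/(24.78) ≈ 0.0404.

min(S) = 0.0404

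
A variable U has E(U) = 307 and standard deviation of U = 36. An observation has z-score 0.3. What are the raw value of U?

U = 317.8

U = E(U) + z·standard deviation of U = 307 + 0.3·36 = 317.8.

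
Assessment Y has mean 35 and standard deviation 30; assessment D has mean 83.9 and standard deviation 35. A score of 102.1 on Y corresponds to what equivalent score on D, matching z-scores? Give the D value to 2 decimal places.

z = (102.1 − 35)/30 ≈ 2.2367.
D = 83.9 + z·35 = 83.9 + (102.1 − 35)·35/30 ≈ 162.18.

D = 162.18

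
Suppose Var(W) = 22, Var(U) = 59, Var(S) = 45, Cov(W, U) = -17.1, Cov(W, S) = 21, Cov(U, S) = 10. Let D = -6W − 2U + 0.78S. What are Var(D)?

Var(D) = a²·Var(W) + b²·Var(U) + c²·Var(S) + 2ab·Cov(W, U) + 2ac·Cov(W, S) + 2bc·Cov(U, S), with a = -6, b = -2, c = 0.78.
= 792 + 236 + 27.378 + (-410.4) + (-196.56) + (-31.2)
= 417.218.

Var(D) = 417.218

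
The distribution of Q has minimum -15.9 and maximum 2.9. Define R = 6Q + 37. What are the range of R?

Range(R) = 112.8

Range of Q = 2.9 − (-15.9) = 18.8.
Range(R) = |a|·Range(Q) = |6|·18.8 = 112.8.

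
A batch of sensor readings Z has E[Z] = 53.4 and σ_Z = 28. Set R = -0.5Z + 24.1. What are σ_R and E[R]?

σ_R = 14, E[R] = -2.6

R = -0.5Z + 24.1 is linear with a = -0.5, b = 24.1.
σ_R = |a|·σ_Z = |-0.5|·28 = 14.
E[R] = a·E[Z] + b = (-0.5)·53.4 + 24.1 = -2.6.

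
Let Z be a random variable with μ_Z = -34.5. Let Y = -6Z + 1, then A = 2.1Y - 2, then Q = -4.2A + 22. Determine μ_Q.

μ_Q = -1804.16

μ_Y = (-6)·(-34.5) + 1 = 208.
μ_A = 2.1·208 + (-2) = 434.8.
μ_Q = (-4.2)·434.8 + 22 = -1804.16.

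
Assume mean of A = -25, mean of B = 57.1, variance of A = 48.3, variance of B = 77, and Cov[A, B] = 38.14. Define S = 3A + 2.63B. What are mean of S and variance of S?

mean of S = 75.173, variance of S = 1569.1505

mean of S = 3·mean of A + 2.63·mean of B = 3·(-25) + 2.63·57.1 = 75.173.
variance of S = a²·variance of A + b²·variance of B + 2ab·Cov[A, B] with a = 3, b = 2.63.
= 3²·48.3 + 2.63²·77 + 2·3·2.63·38.14
= 434.7 + 532.6013 + 601.8492 = 1569.1505.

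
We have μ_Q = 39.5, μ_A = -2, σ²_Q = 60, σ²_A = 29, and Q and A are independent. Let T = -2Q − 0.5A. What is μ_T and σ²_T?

μ_T = -78, σ²_T = 247.25

μ_T = (-2)·μ_Q + (-0.5)·μ_A = (-2)·39.5 + (-0.5)·(-2) = -78.
σ²_T = a²·σ²_Q + b²·σ²_A + 2ab·Cov(Q, A) with a = -2, b = -0.5.
Independence gives Cov(Q, A) = 0.
= (-2)²·60 + (-0.5)²·29 + 2·(-2)·(-0.5)·0
= 240 + 7.25 + 0 = 247.25.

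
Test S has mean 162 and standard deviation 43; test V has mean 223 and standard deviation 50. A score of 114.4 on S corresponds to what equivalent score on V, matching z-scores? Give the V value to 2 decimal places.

V = 167.65

z = (114.4 − 162)/43 ≈ -1.107.
V = 223 + z·50 = 223 + (114.4 − 162)·50/43 ≈ 167.65.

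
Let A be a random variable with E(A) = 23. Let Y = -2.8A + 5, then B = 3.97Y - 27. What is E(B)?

E(Y) = (-2.8)·23 + 5 = -59.4.
E(B) = 3.97·(-59.4) + (-27) = -262.818.

E(B) = -262.818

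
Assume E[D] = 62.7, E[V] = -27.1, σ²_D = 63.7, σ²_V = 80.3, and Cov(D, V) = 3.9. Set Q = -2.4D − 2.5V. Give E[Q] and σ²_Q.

E[Q] = (-2.4)·E[D] + (-2.5)·E[V] = (-2.4)·62.7 + (-2.5)·(-27.1) = -82.73.
σ²_Q = a²·σ²_D + b²·σ²_V + 2ab·Cov(D, V) with a = -2.4, b = -2.5.
= (-2.4)²·63.7 + (-2.5)²·80.3 + 2·(-2.4)·(-2.5)·3.9
= 366.912 + 501.875 + 46.8 = 915.587.

E[Q] = -82.73, σ²_Q = 915.587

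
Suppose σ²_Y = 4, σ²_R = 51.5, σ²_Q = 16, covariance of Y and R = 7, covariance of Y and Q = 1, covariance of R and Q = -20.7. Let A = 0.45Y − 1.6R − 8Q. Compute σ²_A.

σ²_A = a²·σ²_Y + b²·σ²_R + c²·σ²_Q + 2ab·covariance of Y and R + 2ac·covariance of Y and Q + 2bc·covariance of R and Q, with a = 0.45, b = -1.6, c = -8.
= 0.81 + 131.84 + 1024 + (-10.08) + (-7.2) + (-529.92)
= 609.45.

σ²_A = 609.45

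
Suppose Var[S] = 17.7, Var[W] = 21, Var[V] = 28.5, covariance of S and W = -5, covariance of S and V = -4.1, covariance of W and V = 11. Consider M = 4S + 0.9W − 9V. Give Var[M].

Var[M] = a²·Var[S] + b²·Var[W] + c²·Var[V] + 2ab·covariance of S and W + 2ac·covariance of S and V + 2bc·covariance of W and V, with a = 4, b = 0.9, c = -9.
= 283.2 + 17.01 + 2308.5 + (-36) + 295.2 + (-178.2)
= 2689.71.

Var[M] = 2689.71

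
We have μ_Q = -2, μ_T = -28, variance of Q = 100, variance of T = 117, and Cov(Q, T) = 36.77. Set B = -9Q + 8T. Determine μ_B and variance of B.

μ_B = (-9)·μ_Q + 8·μ_T = (-9)·(-2) + 8·(-28) = -206.
variance of B = a²·variance of Q + b²·variance of T + 2ab·Cov(Q, T) with a = -9, b = 8.
= (-9)²·100 + 8²·117 + 2·(-9)·8·36.77
= 8100 + 7488 + (-5294.88) = 10293.12.

μ_B = -206, variance of B = 10293.12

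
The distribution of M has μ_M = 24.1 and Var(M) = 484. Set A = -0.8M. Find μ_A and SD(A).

A = -0.8M is linear with a = -0.8, b = 0.
μ_A = a·μ_M + b = (-0.8)·24.1 = -19.28.
SD(M) = √484 = 22.
SD(A) = |a|·SD(M) = |-0.8|·22 = 17.6.

μ_A = -19.28, SD(A) = 17.6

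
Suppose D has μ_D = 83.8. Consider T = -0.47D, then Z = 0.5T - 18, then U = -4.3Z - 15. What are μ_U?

μ_U = 147.0799

μ_T = (-0.47)·83.8 = -39.386.
μ_Z = 0.5·(-39.386) + (-18) = -37.693.
μ_U = (-4.3)·(-37.693) + (-15) = 147.0799.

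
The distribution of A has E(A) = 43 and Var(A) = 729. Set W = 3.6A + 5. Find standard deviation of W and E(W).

W = 3.6A + 5 is linear with a = 3.6, b = 5.
standard deviation of A = √729 = 27.
standard deviation of W = |a|·standard deviation of A = |3.6|·27 = 97.2.
E(W) = a·E(A) + b = 3.6·43 + 5 = 159.8.

standard deviation of W = 97.2, E(W) = 159.8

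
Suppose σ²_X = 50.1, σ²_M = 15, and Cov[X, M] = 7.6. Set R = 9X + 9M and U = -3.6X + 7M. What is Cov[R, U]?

Cov[R, U] = -445.68

By bilinearity, Cov[R, U] = ac·σ²_X + bd·σ²_M + (ad+bc)·Cov[X, M], with a=9, b=9, c=-3.6, d=7.
ac·σ²_X = 9·(-3.6)·50.1 = -1623.24
bd·σ²_M = 9·7·15 = 945
(ad+bc)·Cov[X, M] = (30.6)·7.6 = 232.56
Cov[R, U] = -1623.24 + 945 + 232.56 = -445.68.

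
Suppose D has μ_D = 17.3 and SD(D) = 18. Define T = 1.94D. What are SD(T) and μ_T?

T = 1.94D is linear with a = 1.94, b = 0.
SD(T) = |a|·SD(D) = |1.94|·18 = 34.92.
μ_T = a·μ_D + b = 1.94·17.3 = 33.562.

SD(T) = 34.92, μ_T = 33.562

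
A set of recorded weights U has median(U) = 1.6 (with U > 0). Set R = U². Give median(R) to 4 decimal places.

U² is monotone on this domain, so median(R) = square(1.6) = 2.56.

median(R) = 2.56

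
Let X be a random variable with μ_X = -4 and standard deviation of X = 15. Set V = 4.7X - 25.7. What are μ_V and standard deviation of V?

V = 4.7X - 25.7 is linear with a = 4.7, b = -25.7.
μ_V = a·μ_X + b = 4.7·(-4) + (-25.7) = -44.5.
standard deviation of V = |a|·standard deviation of X = |4.7|·15 = 70.5.

μ_V = -44.5, standard deviation of V = 70.5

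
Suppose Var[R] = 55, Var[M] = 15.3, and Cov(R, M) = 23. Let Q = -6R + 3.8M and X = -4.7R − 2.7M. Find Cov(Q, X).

Cov(Q, X) = 1355.842

By bilinearity, Cov(Q, X) = ac·Var[R] + bd·Var[M] + (ad+bc)·Cov(R, M), with a=-6, b=3.8, c=-4.7, d=-2.7.
ac·Var[R] = (-6)·(-4.7)·55 = 1551
bd·Var[M] = 3.8·(-2.7)·15.3 = -156.978
(ad+bc)·Cov(R, M) = (-1.66)·23 = -38.18
Cov(Q, X) = 1551 + (-156.978) + (-38.18) = 1355.842.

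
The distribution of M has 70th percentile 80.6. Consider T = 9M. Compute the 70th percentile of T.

70th percentile of T = 725.4

Since a = 9 > 0 the transformation is increasing, so the 70th percentile of T = a·(P_{70} of M) + b = 9·80.6 = 725.4.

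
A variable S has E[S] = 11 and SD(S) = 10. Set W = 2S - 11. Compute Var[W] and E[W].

Var[W] = 400, E[W] = 11

W = 2S - 11 is linear with a = 2, b = -11.
Var[S] = 10² = 100.
Var[W] = a²·Var[S] = 2²·100 = 400 (the additive constant -11 does not affect variance).
E[W] = a·E[S] + b = 2·11 + (-11) = 11.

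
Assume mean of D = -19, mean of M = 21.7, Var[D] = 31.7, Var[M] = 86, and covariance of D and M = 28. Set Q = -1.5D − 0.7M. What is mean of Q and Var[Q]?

mean of Q = 13.31, Var[Q] = 172.265

mean of Q = (-1.5)·mean of D + (-0.7)·mean of M = (-1.5)·(-19) + (-0.7)·21.7 = 13.31.
Var[Q] = a²·Var[D] + b²·Var[M] + 2ab·covariance of D and M with a = -1.5, b = -0.7.
= (-1.5)²·31.7 + (-0.7)²·86 + 2·(-1.5)·(-0.7)·28
= 71.325 + 42.14 + 58.8 = 172.265.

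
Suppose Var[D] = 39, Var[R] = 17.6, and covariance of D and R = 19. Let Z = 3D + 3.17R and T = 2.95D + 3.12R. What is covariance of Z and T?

By bilinearity, covariance of Z and T = ac·Var[D] + bd·Var[R] + (ad+bc)·covariance of D and R, with a=3, b=3.17, c=2.95, d=3.12.
ac·Var[D] = 3·2.95·39 = 345.15
bd·Var[R] = 3.17·3.12·17.6 = 174.07104
(ad+bc)·covariance of D and R = (18.7115)·19 = 355.5185
covariance of Z and T = 345.15 + 174.07104 + 355.5185 = 874.73954.

covariance of Z and T = 874.73954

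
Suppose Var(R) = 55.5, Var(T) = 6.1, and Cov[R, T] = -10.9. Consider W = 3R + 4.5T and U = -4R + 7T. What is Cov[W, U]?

Cov[W, U] = -506.55

By bilinearity, Cov[W, U] = ac·Var(R) + bd·Var(T) + (ad+bc)·Cov[R, T], with a=3, b=4.5, c=-4, d=7.
ac·Var(R) = 3·(-4)·55.5 = -666
bd·Var(T) = 4.5·7·6.1 = 192.15
(ad+bc)·Cov[R, T] = (3)·(-10.9) = -32.7
Cov[W, U] = -666 + 192.15 + (-32.7) = -506.55.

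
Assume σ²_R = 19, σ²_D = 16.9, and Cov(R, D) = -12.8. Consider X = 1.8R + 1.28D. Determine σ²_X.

σ²_X = 30.26656

σ²_X = a²·σ²_R + b²·σ²_D + 2ab·Cov(R, D) with a = 1.8, b = 1.28.
= 1.8²·19 + 1.28²·16.9 + 2·1.8·1.28·(-12.8)
= 61.56 + 27.68896 + (-58.9824) = 30.26656.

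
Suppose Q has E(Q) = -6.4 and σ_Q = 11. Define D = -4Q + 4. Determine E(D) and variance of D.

D = -4Q + 4 is linear with a = -4, b = 4.
E(D) = a·E(Q) + b = (-4)·(-6.4) + 4 = 29.6.
variance of Q = 11² = 121.
variance of D = a²·variance of Q = (-4)²·121 = 1936 (the additive constant 4 does not affect variance).

E(D) = 29.6, variance of D = 1936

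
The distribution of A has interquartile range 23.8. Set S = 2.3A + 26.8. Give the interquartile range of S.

IQR(S) = 54.74

Under S = aA + b, IQR(S) = |a|·IQR(A) = |2.3|·23.8 = 54.74 (shifts cancel; spread scales by |a|).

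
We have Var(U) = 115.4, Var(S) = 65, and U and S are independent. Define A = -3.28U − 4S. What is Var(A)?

Var(A) = a²·Var(U) + b²·Var(S) + 2ab·Cov[U, S] with a = -3.28, b = -4.
Independence gives Cov[U, S] = 0.
= (-3.28)²·115.4 + (-4)²·65 + 2·(-3.28)·(-4)·0
= 1241.51936 + 1040 + 0 = 2281.51936.

Var(A) = 2281.51936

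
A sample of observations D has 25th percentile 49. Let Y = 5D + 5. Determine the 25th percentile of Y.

25th percentile of Y = 250

Since a = 5 > 0 the transformation is increasing, so the 25th percentile of Y = a·(P_{25} of D) + b = 5·49 + 5 = 250.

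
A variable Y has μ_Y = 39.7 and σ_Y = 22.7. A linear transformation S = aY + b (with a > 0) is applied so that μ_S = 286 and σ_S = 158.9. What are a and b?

a = 7, b = 8.1

σ_S = a·σ_Y (a > 0), so a = 158.9/22.7 = 7.
μ_S = a·μ_Y + b, so b = 286 − 7·39.7 = 8.1.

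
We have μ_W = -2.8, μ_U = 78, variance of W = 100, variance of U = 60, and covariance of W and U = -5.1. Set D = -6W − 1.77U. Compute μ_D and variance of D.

μ_D = (-6)·μ_W + (-1.77)·μ_U = (-6)·(-2.8) + (-1.77)·78 = -121.26.
variance of D = a²·variance of W + b²·variance of U + 2ab·covariance of W and U with a = -6, b = -1.77.
= (-6)²·100 + (-1.77)²·60 + 2·(-6)·(-1.77)·(-5.1)
= 3600 + 187.974 + (-108.324) = 3679.65.

μ_D = -121.26, variance of D = 3679.65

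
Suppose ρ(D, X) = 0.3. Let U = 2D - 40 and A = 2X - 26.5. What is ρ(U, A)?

Linear rescalings preserve correlation up to sign; here the slopes 2 and 2 have the same sign, so ρ(U, A) = ρ(D, X) = 0.3.

ρ(U, A) = 0.3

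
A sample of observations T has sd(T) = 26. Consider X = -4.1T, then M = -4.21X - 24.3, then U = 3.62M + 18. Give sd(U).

sd(U) = 1624.60532

sd(X) = |-4.1|·26 = 106.6.
sd(M) = |-4.21|·106.6 = 448.786.
sd(U) = |3.62|·448.786 = 1624.60532.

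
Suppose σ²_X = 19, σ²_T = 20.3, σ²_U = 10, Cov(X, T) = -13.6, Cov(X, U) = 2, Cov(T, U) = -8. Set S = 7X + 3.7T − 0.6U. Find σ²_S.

σ²_S = a²·σ²_X + b²·σ²_T + c²·σ²_U + 2ab·Cov(X, T) + 2ac·Cov(X, U) + 2bc·Cov(T, U), with a = 7, b = 3.7, c = -0.6.
= 931 + 277.907 + 3.6 + (-704.48) + (-16.8) + 35.52
= 526.747.

σ²_S = 526.747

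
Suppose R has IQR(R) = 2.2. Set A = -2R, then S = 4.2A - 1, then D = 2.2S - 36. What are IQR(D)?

IQR(D) = 40.656

IQR(A) = |-2|·2.2 = 4.4.
IQR(S) = |4.2|·4.4 = 18.48.
IQR(D) = |2.2|·18.48 = 40.656.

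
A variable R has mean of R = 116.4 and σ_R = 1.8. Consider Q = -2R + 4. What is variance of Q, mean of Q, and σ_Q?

Q = -2R + 4 is linear with a = -2, b = 4.
variance of R = 1.8² = 3.24.
variance of Q = a²·variance of R = (-2)²·3.24 = 12.96 (the additive constant 4 does not affect variance).
mean of Q = a·mean of R + b = (-2)·116.4 + 4 = -228.8.
σ_Q = |a|·σ_R = |-2|·1.8 = 3.6.

variance of Q = 12.96, mean of Q = -228.8, σ_Q = 3.6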